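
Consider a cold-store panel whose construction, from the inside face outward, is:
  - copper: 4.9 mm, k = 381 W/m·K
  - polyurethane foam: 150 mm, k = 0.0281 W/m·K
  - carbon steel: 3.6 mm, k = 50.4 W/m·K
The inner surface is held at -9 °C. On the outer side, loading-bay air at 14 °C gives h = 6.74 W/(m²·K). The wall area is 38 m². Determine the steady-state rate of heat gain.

Using the resistance-network approach (series):
R_copper = L/(kA) = 0.0049/(381×38) = 3.384×10^-7 K/W
R_polyurethane foam = L/(kA) = 0.15/(0.0281×38) = 0.1405 K/W
R_carbon steel = L/(kA) = 0.0036/(50.4×38) = 1.88×10^-6 K/W
R_outer film = 1/(h_o·A) = 1/(6.74×38) = 0.003904 K/W
R_total = 0.1444 K/W
Q = ΔT / R_total = 23 / 0.1444

Q ≈ 159 W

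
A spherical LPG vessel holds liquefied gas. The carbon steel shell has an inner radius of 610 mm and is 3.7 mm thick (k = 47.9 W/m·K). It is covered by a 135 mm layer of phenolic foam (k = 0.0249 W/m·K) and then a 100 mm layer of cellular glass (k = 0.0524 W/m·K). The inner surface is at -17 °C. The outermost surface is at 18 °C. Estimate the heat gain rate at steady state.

For a spherical shell R = (1/r₁ − 1/r₂)/(4πk); film R = 1/(h·4πr²). In series:
R_carbon steel shell = (1/0.61 − 1/0.6137)/(4π×47.9) = 1.642×10^-5 K/W
R_phenolic foam = (1/0.6137 − 1/0.7487)/(4π×0.0249) = 0.939 K/W
R_cellular glass = (1/0.7487 − 1/0.8487)/(4π×0.0524) = 0.239 K/W
R_total = 1.178 K/W
Q = ΔT/R_total = 35/1.178

Q ≈ 29.7 W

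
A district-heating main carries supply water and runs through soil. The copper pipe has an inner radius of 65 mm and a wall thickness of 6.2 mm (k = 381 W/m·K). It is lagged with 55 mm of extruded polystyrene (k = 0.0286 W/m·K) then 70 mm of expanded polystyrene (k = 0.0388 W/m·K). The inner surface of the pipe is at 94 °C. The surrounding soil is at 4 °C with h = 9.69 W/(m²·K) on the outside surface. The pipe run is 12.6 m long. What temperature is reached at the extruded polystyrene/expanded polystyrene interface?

Per-layer cylindrical resistances, series-summed:
R_copper pipe wall = ln(71.2/65)/(2π×381×12.6) = 3.02×10^-6 K/W
R_extruded polystyrene = ln(126.2/71.2)/(2π×0.0286×12.6) = 0.2528 K/W
R_expanded polystyrene = ln(196.2/126.2)/(2π×0.0388×12.6) = 0.1437 K/W
R_outer film = 1/(h_o·2πr_oL) = 1/(9.69×2π×0.1962×12.6) = 0.006644 K/W
R_total = 0.4031 K/W
Q = ΔT/R_total = 90/0.4031
Q = 223 W
T_interface = T_inner − Q·ΣR(inner→interface) = 94 − 223×0.2528

T ≈ 37.6 °C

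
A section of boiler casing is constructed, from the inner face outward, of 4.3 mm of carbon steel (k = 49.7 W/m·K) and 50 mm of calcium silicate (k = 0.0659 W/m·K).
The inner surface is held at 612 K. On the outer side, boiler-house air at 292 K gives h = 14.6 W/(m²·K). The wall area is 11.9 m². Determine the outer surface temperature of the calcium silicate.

Thermal resistances in series:
R_carbon steel = L/(kA) = 0.0043/(49.7×11.9) = 7.271×10^-6 K/W
R_calcium silicate = L/(kA) = 0.05/(0.0659×11.9) = 0.06376 K/W
R_outer film = 1/(h_o·A) = 1/(14.6×11.9) = 0.005756 K/W
R_total = 0.06952 K/W;  Q = ΔT/R_total = 320/0.06952 = 4603 W
T_interface = T_inner − Q·ΣR(inner→interface) = 612 − 4600×0.06377

T ≈ 318 K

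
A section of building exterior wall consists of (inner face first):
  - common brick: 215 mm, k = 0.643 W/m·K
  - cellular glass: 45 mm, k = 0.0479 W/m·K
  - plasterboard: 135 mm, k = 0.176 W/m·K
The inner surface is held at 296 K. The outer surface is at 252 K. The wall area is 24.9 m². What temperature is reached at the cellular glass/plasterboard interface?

T ≈ 269 K

Series thermal resistances:
R_common brick = L/(kA) = 0.215/(0.643×24.9) = 0.01343 K/W
R_cellular glass = L/(kA) = 0.045/(0.0479×24.9) = 0.03773 K/W
R_plasterboard = L/(kA) = 0.135/(0.176×24.9) = 0.03081 K/W
R_total = 0.08196 K/W;  Q = ΔT/R_total = 44/0.08196 = 536.8 W
T_interface = T_inner − Q·ΣR(inner→interface) = 296 − 537×0.05116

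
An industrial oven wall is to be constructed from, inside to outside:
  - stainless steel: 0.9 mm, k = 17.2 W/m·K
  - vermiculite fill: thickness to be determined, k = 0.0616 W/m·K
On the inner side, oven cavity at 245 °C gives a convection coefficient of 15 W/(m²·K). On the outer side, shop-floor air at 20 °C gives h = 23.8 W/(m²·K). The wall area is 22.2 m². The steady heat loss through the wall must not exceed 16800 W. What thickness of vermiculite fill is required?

Model the wall as resistances in series:
R_inner film = 1/(h_i·A) = 1/(15×22.2) = 0.003003 K/W
R_stainless steel = L/(kA) = 0.0009/(17.2×22.2) = 2.357×10^-6 K/W
R_outer film = 1/(h_o·A) = 1/(23.8×22.2) = 0.001893 K/W
Sum of the known resistances R_other = 0.004898 K/W
Required total resistance R_tot = ΔT/Q_allow = 225/16800 = 0.01339 K/W
R_vermiculite fill = R_tot − R_other = 0.008495 K/W
L = R·k·A = 0.008495×0.0616×22.2

L ≈ 11.6 mm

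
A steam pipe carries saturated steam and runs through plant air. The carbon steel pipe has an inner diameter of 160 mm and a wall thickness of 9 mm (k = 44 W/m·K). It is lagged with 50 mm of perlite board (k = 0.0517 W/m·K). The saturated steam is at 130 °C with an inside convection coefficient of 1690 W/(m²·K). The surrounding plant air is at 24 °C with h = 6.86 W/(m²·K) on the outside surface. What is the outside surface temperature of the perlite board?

Cylindrical conduction, so R = ln(r₂/r₁)/(2πkL) per layer, in series:
R_inner film = 1/(h_i·2πr₁L) = 1/(1690×2π×0.08×1) = 0.001177 K/W
R_carbon steel pipe wall = ln(89/80)/(2π×44×1) = 3.856×10^-4 K/W
R_perlite board = ln(139/89)/(2π×0.0517×1) = 1.372 K/W
R_outer film = 1/(h_o·2πr_oL) = 1/(6.86×2π×0.139×1) = 0.1669 K/W
R_total = 1.541 K/W
Q = ΔT/R_total = 106/1.541
Q = 68.8 W/m
T_interface = T_inner − Q·ΣR(inner→interface) = 130 − 68.8×1.374

T ≈ 35.5 °C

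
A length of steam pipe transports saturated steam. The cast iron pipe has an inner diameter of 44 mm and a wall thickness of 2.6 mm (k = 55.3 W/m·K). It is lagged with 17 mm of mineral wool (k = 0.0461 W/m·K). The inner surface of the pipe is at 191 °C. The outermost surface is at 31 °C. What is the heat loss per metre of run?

Per-layer cylindrical resistances, series-summed:
R_cast iron pipe wall = ln(24.6/22)/(2π×55.3×1) = 3.215×10^-4 K/W
R_mineral wool = ln(41.6/24.6)/(2π×0.0461×1) = 1.814 K/W
R_total = 1.814 K/W
Q = ΔT/R_total = 160/1.814

q′ ≈ 88.2 W/m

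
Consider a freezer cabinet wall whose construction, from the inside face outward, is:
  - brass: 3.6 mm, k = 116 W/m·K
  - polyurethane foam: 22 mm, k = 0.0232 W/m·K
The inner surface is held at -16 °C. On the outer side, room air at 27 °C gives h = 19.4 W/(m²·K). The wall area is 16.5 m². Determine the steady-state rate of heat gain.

Model the wall as resistances in series:
R_brass = L/(kA) = 0.0036/(116×16.5) = 1.881×10^-6 K/W
R_polyurethane foam = L/(kA) = 0.022/(0.0232×16.5) = 0.05747 K/W
R_outer film = 1/(h_o·A) = 1/(19.4×16.5) = 0.003124 K/W
R_total = 0.0606 K/W
Q = ΔT / R_total = 43 / 0.0606

Q ≈ 710 W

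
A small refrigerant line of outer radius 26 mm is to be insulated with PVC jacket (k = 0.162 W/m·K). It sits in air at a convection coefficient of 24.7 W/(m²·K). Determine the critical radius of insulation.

r_cr ≈ 6.56 mm

For a cylinder r_cr = k/h = 0.162/24.7
r_cr = 6.56 mm; since the bare radius (26 mm) is above r_cr, any added insulation will reduce heat loss.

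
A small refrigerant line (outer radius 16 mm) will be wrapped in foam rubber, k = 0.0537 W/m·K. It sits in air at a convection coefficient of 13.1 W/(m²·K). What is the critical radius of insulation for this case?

r_cr ≈ 4.1 mm

For a cylinder r_cr = k/h = 0.0537/13.1
r_cr = 4.1 mm; since the bare radius (16 mm) is above r_cr, any added insulation will reduce heat loss.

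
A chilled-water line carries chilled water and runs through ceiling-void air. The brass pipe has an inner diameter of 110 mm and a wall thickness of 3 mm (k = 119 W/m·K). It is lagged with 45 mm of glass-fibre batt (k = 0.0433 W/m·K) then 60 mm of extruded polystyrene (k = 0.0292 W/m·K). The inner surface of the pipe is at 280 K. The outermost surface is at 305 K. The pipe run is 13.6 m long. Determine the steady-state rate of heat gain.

Q ≈ 73.7 W

Radial resistances (cylindrical: R_cond = ln(r_o/r_i)/(2πkL), R_conv = 1/(h·2πrL)):
R_brass pipe wall = ln(58/55)/(2π×119×13.6) = 5.223×10^-6 K/W
R_glass-fibre batt = ln(103/58)/(2π×0.0433×13.6) = 0.1552 K/W
R_extruded polystyrene = ln(163/103)/(2π×0.0292×13.6) = 0.184 K/W
R_total = 0.3392 K/W
Q = ΔT/R_total = 25/0.3392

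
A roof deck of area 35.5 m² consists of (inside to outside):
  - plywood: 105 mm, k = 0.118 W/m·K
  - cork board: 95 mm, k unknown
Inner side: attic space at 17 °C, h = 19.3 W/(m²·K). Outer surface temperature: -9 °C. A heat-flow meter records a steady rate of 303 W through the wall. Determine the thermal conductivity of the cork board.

Model the wall as resistances in series:
R_inner film = 1/(h_i·A) = 1/(19.3×35.5) = 0.00146 K/W
R_plywood = L/(kA) = 0.105/(0.118×35.5) = 0.02507 K/W
Sum of known resistances R_other = 0.02653 K/W
Total R = ΔT/Q = 26/303 = 0.08581 K/W
R_cork board = R_total − R_other = 0.05928 K/W
k = L/(R·A) = 0.095/(0.05928×35.5)

k ≈ 0.0451 W/(m·K)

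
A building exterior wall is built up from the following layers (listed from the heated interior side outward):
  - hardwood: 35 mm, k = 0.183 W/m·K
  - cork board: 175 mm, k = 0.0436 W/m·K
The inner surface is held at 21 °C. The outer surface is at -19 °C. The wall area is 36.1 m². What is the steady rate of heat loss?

Model the wall as resistances in series:
R_hardwood = L/(kA) = 0.035/(0.183×36.1) = 0.005298 K/W
R_cork board = L/(kA) = 0.175/(0.0436×36.1) = 0.1112 K/W
R_total = 0.1165 K/W
Q = ΔT / R_total = 40 / 0.1165

Q ≈ 343 W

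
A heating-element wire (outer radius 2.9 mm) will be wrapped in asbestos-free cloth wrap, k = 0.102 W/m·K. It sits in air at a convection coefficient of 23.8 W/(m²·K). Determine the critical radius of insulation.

r_cr ≈ 4.29 mm

For a cylinder r_cr = k/h = 0.102/23.8
r_cr = 4.29 mm; since the bare radius (2.9 mm) is below r_cr, adding a thin layer of insulation will *increase* heat loss.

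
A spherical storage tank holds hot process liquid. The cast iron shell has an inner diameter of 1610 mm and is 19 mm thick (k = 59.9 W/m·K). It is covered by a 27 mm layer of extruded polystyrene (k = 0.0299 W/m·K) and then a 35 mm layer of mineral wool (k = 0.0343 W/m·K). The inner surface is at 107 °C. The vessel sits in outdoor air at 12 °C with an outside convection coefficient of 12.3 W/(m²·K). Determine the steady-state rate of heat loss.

Q ≈ 435 W

Spherical conduction: R = (1/r_in − 1/r_out)/(4πk) per layer; series-sum.
R_cast iron shell = (1/0.805 − 1/0.824)/(4π×59.9) = 3.805×10^-5 K/W
R_extruded polystyrene = (1/0.824 − 1/0.851)/(4π×0.0299) = 0.1025 K/W
R_mineral wool = (1/0.851 − 1/0.886)/(4π×0.0343) = 0.1077 K/W
R_outer film = 1/(h·4πr_o²) = 1/(12.3×4π×0.886²) = 0.008242 K/W
R_total = 0.2185 K/W
Q = ΔT/R_total = 95/0.2185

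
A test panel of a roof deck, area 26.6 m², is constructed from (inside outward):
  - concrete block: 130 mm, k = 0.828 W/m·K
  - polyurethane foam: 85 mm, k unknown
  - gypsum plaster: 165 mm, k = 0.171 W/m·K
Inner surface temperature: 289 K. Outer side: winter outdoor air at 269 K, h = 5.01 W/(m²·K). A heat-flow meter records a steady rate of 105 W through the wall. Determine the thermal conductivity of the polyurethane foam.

k ≈ 0.0227 W/(m·K)

Series thermal resistances:
R_concrete block = L/(kA) = 0.13/(0.828×26.6) = 0.005902 K/W
R_gypsum plaster = L/(kA) = 0.165/(0.171×26.6) = 0.03627 K/W
R_outer film = 1/(h_o·A) = 1/(5.01×26.6) = 0.007504 K/W
Sum of known resistances R_other = 0.04968 K/W
Total R = ΔT/Q = 20/105 = 0.1905 K/W
R_polyurethane foam = R_total − R_other = 0.1408 K/W
k = L/(R·A) = 0.085/(0.1408×26.6)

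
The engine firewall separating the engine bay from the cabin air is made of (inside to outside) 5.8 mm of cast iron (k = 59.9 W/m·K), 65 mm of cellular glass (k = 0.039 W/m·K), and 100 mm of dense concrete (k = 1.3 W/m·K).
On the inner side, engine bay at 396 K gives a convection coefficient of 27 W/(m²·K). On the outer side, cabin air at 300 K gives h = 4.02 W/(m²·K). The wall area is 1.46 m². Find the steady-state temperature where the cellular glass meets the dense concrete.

Series thermal resistances:
R_inner film = 1/(h_i·A) = 1/(27×1.46) = 0.02537 K/W
R_cast iron = L/(kA) = 0.0058/(59.9×1.46) = 6.632×10^-5 K/W
R_cellular glass = L/(kA) = 0.065/(0.039×1.46) = 1.142 K/W
R_dense concrete = L/(kA) = 0.1/(1.3×1.46) = 0.05269 K/W
R_outer film = 1/(h_o·A) = 1/(4.02×1.46) = 0.1704 K/W
R_total = 1.39 K/W;  Q = ΔT/R_total = 96/1.39 = 69.06 W
T_interface = T_inner − Q·ΣR(inner→interface) = 396 − 69.1×1.167

T ≈ 315 K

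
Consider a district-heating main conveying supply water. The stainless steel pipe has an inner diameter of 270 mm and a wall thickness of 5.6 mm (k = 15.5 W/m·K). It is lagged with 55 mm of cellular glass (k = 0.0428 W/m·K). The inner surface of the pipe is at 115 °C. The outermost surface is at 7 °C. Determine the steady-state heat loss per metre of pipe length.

Radial resistances (cylindrical: R_cond = ln(r_o/r_i)/(2πkL), R_conv = 1/(h·2πrL)):
R_stainless steel pipe wall = ln(140.6/135)/(2π×15.5×1) = 4.173×10^-4 K/W
R_cellular glass = ln(195.6/140.6)/(2π×0.0428×1) = 1.228 K/W
R_total = 1.228 K/W
Q = ΔT/R_total = 108/1.228

q′ ≈ 87.9 W/m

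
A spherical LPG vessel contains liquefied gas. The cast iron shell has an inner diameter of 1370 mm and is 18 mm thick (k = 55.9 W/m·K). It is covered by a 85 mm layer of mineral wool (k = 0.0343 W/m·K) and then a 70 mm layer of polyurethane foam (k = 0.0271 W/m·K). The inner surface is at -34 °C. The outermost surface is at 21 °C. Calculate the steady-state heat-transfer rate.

For a spherical shell R = (1/r₁ − 1/r₂)/(4πk); film R = 1/(h·4πr²). In series:
R_cast iron shell = (1/0.685 − 1/0.703)/(4π×55.9) = 5.321×10^-5 K/W
R_mineral wool = (1/0.703 − 1/0.788)/(4π×0.0343) = 0.356 K/W
R_polyurethane foam = (1/0.788 − 1/0.858)/(4π×0.0271) = 0.304 K/W
R_total = 0.6601 K/W
Q = ΔT/R_total = 55/0.6601

Q ≈ 83.3 W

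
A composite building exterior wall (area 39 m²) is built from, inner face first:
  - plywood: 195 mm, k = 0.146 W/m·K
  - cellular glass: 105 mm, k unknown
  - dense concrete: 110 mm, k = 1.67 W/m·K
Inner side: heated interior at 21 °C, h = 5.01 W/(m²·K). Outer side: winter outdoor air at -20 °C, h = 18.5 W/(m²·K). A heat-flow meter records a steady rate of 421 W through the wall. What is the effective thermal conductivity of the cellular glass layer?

Treating each layer as a thermal resistance in series:
R_inner film = 1/(h_i·A) = 1/(5.01×39) = 0.005118 K/W
R_plywood = L/(kA) = 0.195/(0.146×39) = 0.03425 K/W
R_dense concrete = L/(kA) = 0.11/(1.67×39) = 0.001689 K/W
R_outer film = 1/(h_o·A) = 1/(18.5×39) = 0.001386 K/W
Sum of known resistances R_other = 0.04244 K/W
Total R = ΔT/Q = 41/421 = 0.09739 K/W
R_cellular glass = R_total − R_other = 0.05495 K/W
k = L/(R·A) = 0.105/(0.05495×39)

k ≈ 0.049 W/(m·K)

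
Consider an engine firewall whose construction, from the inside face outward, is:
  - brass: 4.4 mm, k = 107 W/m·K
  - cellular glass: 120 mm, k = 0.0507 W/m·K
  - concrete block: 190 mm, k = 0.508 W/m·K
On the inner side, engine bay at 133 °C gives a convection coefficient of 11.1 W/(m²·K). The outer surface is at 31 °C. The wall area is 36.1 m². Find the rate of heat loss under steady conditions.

Thermal resistances in series:
R_inner film = 1/(h_i·A) = 1/(11.1×36.1) = 0.002496 K/W
R_brass = L/(kA) = 0.0044/(107×36.1) = 1.139×10^-6 K/W
R_cellular glass = L/(kA) = 0.12/(0.0507×36.1) = 0.06556 K/W
R_concrete block = L/(kA) = 0.19/(0.508×36.1) = 0.01036 K/W
R_total = 0.07842 K/W
Q = ΔT / R_total = 102 / 0.07842

Q ≈ 1300 W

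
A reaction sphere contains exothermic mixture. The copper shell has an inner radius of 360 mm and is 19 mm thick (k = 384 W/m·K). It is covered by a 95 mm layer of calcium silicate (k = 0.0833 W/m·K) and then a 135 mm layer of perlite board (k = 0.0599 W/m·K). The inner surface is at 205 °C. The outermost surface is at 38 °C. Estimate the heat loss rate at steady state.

Q ≈ 148 W

Spherical conduction: R = (1/r_in − 1/r_out)/(4πk) per layer; series-sum.
R_copper shell = (1/0.36 − 1/0.379)/(4π×384) = 2.886×10^-5 K/W
R_calcium silicate = (1/0.379 − 1/0.474)/(4π×0.0833) = 0.5052 K/W
R_perlite board = (1/0.474 − 1/0.609)/(4π×0.0599) = 0.6213 K/W
R_total = 1.127 K/W
Q = ΔT/R_total = 167/1.127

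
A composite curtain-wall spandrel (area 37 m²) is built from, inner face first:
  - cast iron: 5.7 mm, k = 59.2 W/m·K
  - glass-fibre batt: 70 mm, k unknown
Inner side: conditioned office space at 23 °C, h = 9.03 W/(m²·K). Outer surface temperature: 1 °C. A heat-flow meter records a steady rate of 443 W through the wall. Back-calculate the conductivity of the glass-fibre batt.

Thermal resistances in series:
R_inner film = 1/(h_i·A) = 1/(9.03×37) = 0.002993 K/W
R_cast iron = L/(kA) = 0.0057/(59.2×37) = 2.602×10^-6 K/W
Sum of known resistances R_other = 0.002996 K/W
Total R = ΔT/Q = 22/443 = 0.04966 K/W
R_glass-fibre batt = R_total − R_other = 0.04667 K/W
k = L/(R·A) = 0.07/(0.04667×37)

k ≈ 0.0405 W/(m·K)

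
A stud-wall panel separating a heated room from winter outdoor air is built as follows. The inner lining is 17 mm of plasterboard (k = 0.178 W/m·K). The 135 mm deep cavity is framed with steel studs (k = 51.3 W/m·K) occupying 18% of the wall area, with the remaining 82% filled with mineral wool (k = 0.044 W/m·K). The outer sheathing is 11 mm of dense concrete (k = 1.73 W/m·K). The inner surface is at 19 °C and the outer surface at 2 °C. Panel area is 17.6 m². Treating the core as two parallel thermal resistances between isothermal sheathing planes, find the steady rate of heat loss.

Sheathing layers in series; stud and cavity paths in parallel between them.
R_inner = 0.017/(0.178×17.6) = 0.005426 K/W
R_stud  = 0.135/(51.3×0.18×17.6) = 8.307×10^-4 K/W
R_cav   = 0.135/(0.044×0.82×17.6) = 0.2126 K/W
1/R_core = 1/R_stud + 1/R_cav → R_core = 8.274×10^-4 K/W
R_outer = 0.011/(1.73×17.6) = 3.613×10^-4 K/W
R_total = 0.006615 K/W
Q = ΔT/R_total = 17/0.006615

Q ≈ 2570 W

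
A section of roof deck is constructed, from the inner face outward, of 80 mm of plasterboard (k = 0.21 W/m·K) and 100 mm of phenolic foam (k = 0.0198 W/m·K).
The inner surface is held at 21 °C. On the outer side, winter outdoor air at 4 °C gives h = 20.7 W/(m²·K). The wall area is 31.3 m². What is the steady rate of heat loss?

Q ≈ 97.1 W

Treating each layer as a thermal resistance in series:
R_plasterboard = L/(kA) = 0.08/(0.21×31.3) = 0.01217 K/W
R_phenolic foam = L/(kA) = 0.1/(0.0198×31.3) = 0.1614 K/W
R_outer film = 1/(h_o·A) = 1/(20.7×31.3) = 0.001543 K/W
R_total = 0.1751 K/W
Q = ΔT / R_total = 17 / 0.1751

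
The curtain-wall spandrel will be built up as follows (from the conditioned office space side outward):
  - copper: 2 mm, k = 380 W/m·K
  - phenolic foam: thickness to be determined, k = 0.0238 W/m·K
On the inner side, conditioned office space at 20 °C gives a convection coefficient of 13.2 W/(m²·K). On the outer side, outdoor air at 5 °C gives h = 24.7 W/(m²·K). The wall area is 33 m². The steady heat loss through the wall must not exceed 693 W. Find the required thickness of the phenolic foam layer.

Treating each layer as a thermal resistance in series:
R_inner film = 1/(h_i·A) = 1/(13.2×33) = 0.002296 K/W
R_copper = L/(kA) = 0.002/(380×33) = 1.595×10^-7 K/W
R_outer film = 1/(h_o·A) = 1/(24.7×33) = 0.001227 K/W
Sum of the known resistances R_other = 0.003523 K/W
Required total resistance R_tot = ΔT/Q_allow = 15/693 = 0.02165 K/W
R_phenolic foam = R_tot − R_other = 0.01812 K/W
L = R·k·A = 0.01812×0.0238×33

L ≈ 14.2 mm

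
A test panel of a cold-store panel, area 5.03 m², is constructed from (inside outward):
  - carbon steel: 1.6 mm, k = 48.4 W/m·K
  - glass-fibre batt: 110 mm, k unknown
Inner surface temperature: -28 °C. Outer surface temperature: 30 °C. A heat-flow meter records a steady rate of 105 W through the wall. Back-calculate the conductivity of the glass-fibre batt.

Model the wall as resistances in series:
R_carbon steel = L/(kA) = 0.0016/(48.4×5.03) = 6.572×10^-6 K/W
Sum of known resistances R_other = 6.572×10^-6 K/W
Total R = ΔT/Q = 58/105 = 0.5524 K/W
R_glass-fibre batt = R_total − R_other = 0.5524 K/W
k = L/(R·A) = 0.11/(0.5524×5.03)

k ≈ 0.0396 W/(m·K)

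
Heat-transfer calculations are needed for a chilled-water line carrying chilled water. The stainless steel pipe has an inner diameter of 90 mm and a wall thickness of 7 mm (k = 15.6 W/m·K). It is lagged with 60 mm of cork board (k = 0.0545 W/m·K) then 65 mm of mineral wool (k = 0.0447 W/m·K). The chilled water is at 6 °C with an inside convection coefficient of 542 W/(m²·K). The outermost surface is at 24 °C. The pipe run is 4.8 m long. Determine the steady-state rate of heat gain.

Q ≈ 22.3 W

Cylindrical conduction, so R = ln(r₂/r₁)/(2πkL) per layer, in series:
R_inner film = 1/(h_i·2πr₁L) = 1/(542×2π×0.045×4.8) = 0.001359 K/W
R_stainless steel pipe wall = ln(52/45)/(2π×15.6×4.8) = 3.073×10^-4 K/W
R_cork board = ln(112/52)/(2π×0.0545×4.8) = 0.4668 K/W
R_mineral wool = ln(177/112)/(2π×0.0447×4.8) = 0.3395 K/W
R_total = 0.8079 K/W
Q = ΔT/R_total = 18/0.8079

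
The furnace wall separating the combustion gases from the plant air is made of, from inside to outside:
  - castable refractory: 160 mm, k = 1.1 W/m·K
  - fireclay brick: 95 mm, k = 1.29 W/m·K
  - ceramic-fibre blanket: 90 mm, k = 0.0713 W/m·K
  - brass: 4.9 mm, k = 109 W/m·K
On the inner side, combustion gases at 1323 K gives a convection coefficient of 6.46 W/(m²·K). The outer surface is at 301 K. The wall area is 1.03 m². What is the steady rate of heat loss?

Q ≈ 643 W

Using the resistance-network approach (series):
R_inner film = 1/(h_i·A) = 1/(6.46×1.03) = 0.1503 K/W
R_castable refractory = L/(kA) = 0.16/(1.1×1.03) = 0.1412 K/W
R_fireclay brick = L/(kA) = 0.095/(1.29×1.03) = 0.0715 K/W
R_ceramic-fibre blanket = L/(kA) = 0.09/(0.0713×1.03) = 1.226 K/W
R_brass = L/(kA) = 0.0049/(109×1.03) = 4.364×10^-5 K/W
R_total = 1.589 K/W
Q = ΔT / R_total = 1022 / 1.589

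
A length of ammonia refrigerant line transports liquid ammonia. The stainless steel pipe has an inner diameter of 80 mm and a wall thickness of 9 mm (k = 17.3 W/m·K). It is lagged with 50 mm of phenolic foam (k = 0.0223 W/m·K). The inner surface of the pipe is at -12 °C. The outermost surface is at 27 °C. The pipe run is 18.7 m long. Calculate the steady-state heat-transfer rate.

Q ≈ 145 W

For a radial system each layer contributes R = ln(r_out/r_in)/(2πkL); films add R = 1/(hA).
R_stainless steel pipe wall = ln(49/40)/(2π×17.3×18.7) = 9.984×10^-5 K/W
R_phenolic foam = ln(99/49)/(2π×0.0223×18.7) = 0.2684 K/W
R_total = 0.2685 K/W
Q = ΔT/R_total = 39/0.2685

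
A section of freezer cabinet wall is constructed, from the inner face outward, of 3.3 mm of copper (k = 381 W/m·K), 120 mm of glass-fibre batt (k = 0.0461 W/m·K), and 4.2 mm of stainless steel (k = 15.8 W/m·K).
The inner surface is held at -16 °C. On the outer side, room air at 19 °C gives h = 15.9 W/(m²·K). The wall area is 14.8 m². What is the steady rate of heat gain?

Using the resistance-network approach (series):
R_copper = L/(kA) = 0.0033/(381×14.8) = 5.852×10^-7 K/W
R_glass-fibre batt = L/(kA) = 0.12/(0.0461×14.8) = 0.1759 K/W
R_stainless steel = L/(kA) = 0.0042/(15.8×14.8) = 1.796×10^-5 K/W
R_outer film = 1/(h_o·A) = 1/(15.9×14.8) = 0.00425 K/W
R_total = 0.1801 K/W
Q = ΔT / R_total = 35 / 0.1801

Q ≈ 194 W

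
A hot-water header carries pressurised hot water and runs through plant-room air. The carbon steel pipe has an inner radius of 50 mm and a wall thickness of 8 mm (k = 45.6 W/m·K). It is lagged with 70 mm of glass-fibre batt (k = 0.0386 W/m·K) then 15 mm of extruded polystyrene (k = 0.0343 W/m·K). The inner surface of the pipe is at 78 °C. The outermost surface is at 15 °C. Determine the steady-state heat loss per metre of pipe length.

Treating each annulus and film as a series resistance:
R_carbon steel pipe wall = ln(58/50)/(2π×45.6×1) = 5.18×10^-4 K/W
R_glass-fibre batt = ln(128/58)/(2π×0.0386×1) = 3.264 K/W
R_extruded polystyrene = ln(143/128)/(2π×0.0343×1) = 0.5142 K/W
R_total = 3.779 K/W
Q = ΔT/R_total = 63/3.779

q′ ≈ 16.7 W/m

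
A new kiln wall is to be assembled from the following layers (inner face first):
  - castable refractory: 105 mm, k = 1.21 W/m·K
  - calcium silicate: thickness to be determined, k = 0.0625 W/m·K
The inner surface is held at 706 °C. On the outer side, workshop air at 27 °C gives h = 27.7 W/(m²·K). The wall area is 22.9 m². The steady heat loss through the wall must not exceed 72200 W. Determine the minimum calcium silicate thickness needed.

L ≈ 5.78 mm

Thermal resistances in series:
R_castable refractory = L/(kA) = 0.105/(1.21×22.9) = 0.003789 K/W
R_outer film = 1/(h_o·A) = 1/(27.7×22.9) = 0.001576 K/W
Sum of the known resistances R_other = 0.005366 K/W
Required total resistance R_tot = ΔT/Q_allow = 679/72200 = 0.009404 K/W
R_calcium silicate = R_tot − R_other = 0.004039 K/W
L = R·k·A = 0.004039×0.0625×22.9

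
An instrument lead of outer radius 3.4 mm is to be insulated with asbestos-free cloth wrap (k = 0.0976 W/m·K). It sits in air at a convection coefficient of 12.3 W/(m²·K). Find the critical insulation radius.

r_cr ≈ 7.93 mm

For a cylinder r_cr = k/h = 0.0976/12.3
r_cr = 7.93 mm; since the bare radius (3.4 mm) is below r_cr, adding a thin layer of insulation will *increase* heat loss.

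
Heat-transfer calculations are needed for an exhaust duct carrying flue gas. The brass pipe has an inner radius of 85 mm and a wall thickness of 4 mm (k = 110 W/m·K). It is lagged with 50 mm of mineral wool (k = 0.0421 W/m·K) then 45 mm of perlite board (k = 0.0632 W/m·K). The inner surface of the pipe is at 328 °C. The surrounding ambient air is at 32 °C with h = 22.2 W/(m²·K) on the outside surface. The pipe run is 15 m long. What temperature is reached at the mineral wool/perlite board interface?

T ≈ 123 °C

Per-layer cylindrical resistances, series-summed:
R_brass pipe wall = ln(89/85)/(2π×110×15) = 4.436×10^-6 K/W
R_mineral wool = ln(139/89)/(2π×0.0421×15) = 0.1124 K/W
R_perlite board = ln(184/139)/(2π×0.0632×15) = 0.04709 K/W
R_outer film = 1/(h_o·2πr_oL) = 1/(22.2×2π×0.184×15) = 0.002598 K/W
R_total = 0.1621 K/W
Q = ΔT/R_total = 296/0.1621
Q = 1830 W
T_interface = T_inner − Q·ΣR(inner→interface) = 328 − 1830×0.1124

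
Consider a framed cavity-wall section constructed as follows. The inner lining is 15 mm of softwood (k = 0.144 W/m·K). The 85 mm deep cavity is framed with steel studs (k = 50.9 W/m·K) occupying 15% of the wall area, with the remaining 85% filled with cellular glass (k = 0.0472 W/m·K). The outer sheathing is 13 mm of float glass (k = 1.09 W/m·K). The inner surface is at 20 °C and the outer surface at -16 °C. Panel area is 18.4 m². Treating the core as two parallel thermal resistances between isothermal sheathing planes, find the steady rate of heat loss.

Q ≈ 5210 W

Sheathing layers in series; stud and cavity paths in parallel between them.
R_inner = 0.015/(0.144×18.4) = 0.005661 K/W
R_stud  = 0.085/(50.9×0.15×18.4) = 6.051×10^-4 K/W
R_cav   = 0.085/(0.0472×0.85×18.4) = 0.1151 K/W
1/R_core = 1/R_stud + 1/R_cav → R_core = 6.019×10^-4 K/W
R_outer = 0.013/(1.09×18.4) = 6.482×10^-4 K/W
R_total = 0.006911 K/W
Q = ΔT/R_total = 36/0.006911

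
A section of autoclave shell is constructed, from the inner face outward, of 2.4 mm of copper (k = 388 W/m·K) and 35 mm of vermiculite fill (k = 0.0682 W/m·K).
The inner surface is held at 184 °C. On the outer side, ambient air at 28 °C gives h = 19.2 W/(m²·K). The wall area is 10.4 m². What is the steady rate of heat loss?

Thermal resistances in series:
R_copper = L/(kA) = 0.0024/(388×10.4) = 5.948×10^-7 K/W
R_vermiculite fill = L/(kA) = 0.035/(0.0682×10.4) = 0.04935 K/W
R_outer film = 1/(h_o·A) = 1/(19.2×10.4) = 0.005008 K/W
R_total = 0.05435 K/W
Q = ΔT / R_total = 156 / 0.05435

Q ≈ 2870 W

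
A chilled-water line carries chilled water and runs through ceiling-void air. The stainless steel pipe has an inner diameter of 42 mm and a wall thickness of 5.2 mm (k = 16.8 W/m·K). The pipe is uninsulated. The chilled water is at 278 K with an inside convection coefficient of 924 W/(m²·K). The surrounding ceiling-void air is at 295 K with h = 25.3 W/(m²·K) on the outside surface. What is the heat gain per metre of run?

q′ ≈ 67.9 W/m

Per-layer cylindrical resistances, series-summed:
R_inner film = 1/(h_i·2πr₁L) = 1/(924×2π×0.021×1) = 0.008202 K/W
R_stainless steel pipe wall = ln(26.2/21)/(2π×16.8×1) = 0.002096 K/W
R_outer film = 1/(h_o·2πr_oL) = 1/(25.3×2π×0.0262×1) = 0.2401 K/W
R_total = 0.2504 K/W
Q = ΔT/R_total = 17/0.2504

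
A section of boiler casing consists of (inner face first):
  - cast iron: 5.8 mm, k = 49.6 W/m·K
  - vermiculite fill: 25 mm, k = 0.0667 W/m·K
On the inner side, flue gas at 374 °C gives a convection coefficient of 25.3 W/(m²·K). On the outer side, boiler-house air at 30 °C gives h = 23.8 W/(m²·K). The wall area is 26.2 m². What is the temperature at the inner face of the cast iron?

Series thermal resistances:
R_inner film = 1/(h_i·A) = 1/(25.3×26.2) = 0.001509 K/W
R_cast iron = L/(kA) = 0.0058/(49.6×26.2) = 4.463×10^-6 K/W
R_vermiculite fill = L/(kA) = 0.025/(0.0667×26.2) = 0.01431 K/W
R_outer film = 1/(h_o·A) = 1/(23.8×26.2) = 0.001604 K/W
R_total = 0.01742 K/W;  Q = ΔT/R_total = 344/0.01742 = 19740 W
T_interface = T_inner − Q·ΣR(inner→interface) = 374 − 19700×0.001509

T ≈ 344 °C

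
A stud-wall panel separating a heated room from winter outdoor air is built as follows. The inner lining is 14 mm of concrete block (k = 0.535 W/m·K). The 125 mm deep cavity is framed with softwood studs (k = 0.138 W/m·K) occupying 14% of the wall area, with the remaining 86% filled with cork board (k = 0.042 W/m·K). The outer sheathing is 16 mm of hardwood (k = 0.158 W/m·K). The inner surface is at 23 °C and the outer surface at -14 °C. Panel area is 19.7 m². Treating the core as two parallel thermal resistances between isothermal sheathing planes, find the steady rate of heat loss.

Sheathing layers in series; stud and cavity paths in parallel between them.
R_inner = 0.014/(0.535×19.7) = 0.001328 K/W
R_stud  = 0.125/(0.138×0.14×19.7) = 0.3284 K/W
R_cav   = 0.125/(0.042×0.86×19.7) = 0.1757 K/W
1/R_core = 1/R_stud + 1/R_cav → R_core = 0.1145 K/W
R_outer = 0.016/(0.158×19.7) = 0.00514 K/W
R_total = 0.1209 K/W
Q = ΔT/R_total = 37/0.1209

Q ≈ 306 W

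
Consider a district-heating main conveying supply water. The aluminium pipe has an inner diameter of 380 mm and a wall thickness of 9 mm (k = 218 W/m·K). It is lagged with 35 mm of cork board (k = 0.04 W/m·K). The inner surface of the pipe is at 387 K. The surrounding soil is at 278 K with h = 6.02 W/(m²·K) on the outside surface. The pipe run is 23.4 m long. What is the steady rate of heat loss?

Q ≈ 3370 W

Cylindrical conduction, so R = ln(r₂/r₁)/(2πkL) per layer, in series:
R_aluminium pipe wall = ln(199/190)/(2π×218×23.4) = 1.444×10^-6 K/W
R_cork board = ln(234/199)/(2π×0.04×23.4) = 0.02755 K/W
R_outer film = 1/(h_o·2πr_oL) = 1/(6.02×2π×0.234×23.4) = 0.004828 K/W
R_total = 0.03238 K/W
Q = ΔT/R_total = 109/0.03238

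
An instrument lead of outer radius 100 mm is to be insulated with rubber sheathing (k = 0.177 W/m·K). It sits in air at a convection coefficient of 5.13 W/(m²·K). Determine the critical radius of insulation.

r_cr ≈ 34.5 mm

For a cylinder r_cr = k/h = 0.177/5.13
r_cr = 34.5 mm; since the bare radius (100 mm) is above r_cr, any added insulation will reduce heat loss.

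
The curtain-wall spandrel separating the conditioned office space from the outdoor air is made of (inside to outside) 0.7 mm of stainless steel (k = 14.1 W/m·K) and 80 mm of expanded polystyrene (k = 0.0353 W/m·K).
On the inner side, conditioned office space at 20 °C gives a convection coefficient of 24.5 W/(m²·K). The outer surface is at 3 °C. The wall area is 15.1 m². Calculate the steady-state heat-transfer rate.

Thermal resistances in series:
R_inner film = 1/(h_i·A) = 1/(24.5×15.1) = 0.002703 K/W
R_stainless steel = L/(kA) = 0.0007/(14.1×15.1) = 3.288×10^-6 K/W
R_expanded polystyrene = L/(kA) = 0.08/(0.0353×15.1) = 0.1501 K/W
R_total = 0.1528 K/W
Q = ΔT / R_total = 17 / 0.1528

Q ≈ 111 W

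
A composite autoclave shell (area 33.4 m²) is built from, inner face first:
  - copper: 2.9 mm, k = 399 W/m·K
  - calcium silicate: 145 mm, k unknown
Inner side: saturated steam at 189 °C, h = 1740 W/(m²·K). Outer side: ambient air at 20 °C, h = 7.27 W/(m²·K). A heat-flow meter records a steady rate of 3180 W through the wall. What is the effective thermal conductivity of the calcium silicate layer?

Thermal resistances in series:
R_inner film = 1/(h_i·A) = 1/(1740×33.4) = 1.721×10^-5 K/W
R_copper = L/(kA) = 0.0029/(399×33.4) = 2.176×10^-7 K/W
R_outer film = 1/(h_o·A) = 1/(7.27×33.4) = 0.004118 K/W
Sum of known resistances R_other = 0.004136 K/W
Total R = ΔT/Q = 169/3180 = 0.05314 K/W
R_calcium silicate = R_total − R_other = 0.04901 K/W
k = L/(R·A) = 0.145/(0.04901×33.4)

k ≈ 0.0886 W/(m·K)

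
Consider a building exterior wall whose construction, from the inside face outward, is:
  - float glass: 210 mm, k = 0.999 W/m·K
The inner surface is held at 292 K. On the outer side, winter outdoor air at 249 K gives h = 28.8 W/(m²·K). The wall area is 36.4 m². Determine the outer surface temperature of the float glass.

T ≈ 255 K

Using the resistance-network approach (series):
R_float glass = L/(kA) = 0.21/(0.999×36.4) = 0.005775 K/W
R_outer film = 1/(h_o·A) = 1/(28.8×36.4) = 9.539×10^-4 K/W
R_total = 0.006729 K/W;  Q = ΔT/R_total = 43/0.006729 = 6390 W
T_interface = T_inner − Q·ΣR(inner→interface) = 292 − 6390×0.005775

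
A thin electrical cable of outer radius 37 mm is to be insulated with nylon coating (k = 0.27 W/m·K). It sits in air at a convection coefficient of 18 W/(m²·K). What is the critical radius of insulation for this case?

For a cylinder r_cr = k/h = 0.27/18
r_cr = 15 mm; since the bare radius (37 mm) is above r_cr, any added insulation will reduce heat loss.

r_cr ≈ 15 mm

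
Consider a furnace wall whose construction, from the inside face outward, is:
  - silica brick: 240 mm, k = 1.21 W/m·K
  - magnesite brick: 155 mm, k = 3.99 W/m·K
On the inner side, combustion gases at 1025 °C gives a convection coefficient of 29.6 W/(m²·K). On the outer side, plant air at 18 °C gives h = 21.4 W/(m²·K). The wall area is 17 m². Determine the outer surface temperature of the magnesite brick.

Model the wall as resistances in series:
R_inner film = 1/(h_i·A) = 1/(29.6×17) = 0.001987 K/W
R_silica brick = L/(kA) = 0.24/(1.21×17) = 0.01167 K/W
R_magnesite brick = L/(kA) = 0.155/(3.99×17) = 0.002285 K/W
R_outer film = 1/(h_o·A) = 1/(21.4×17) = 0.002749 K/W
R_total = 0.01869 K/W;  Q = ΔT/R_total = 1007/0.01869 = 53880 W
T_interface = T_inner − Q·ΣR(inner→interface) = 1025 − 53900×0.01594

T ≈ 166 °C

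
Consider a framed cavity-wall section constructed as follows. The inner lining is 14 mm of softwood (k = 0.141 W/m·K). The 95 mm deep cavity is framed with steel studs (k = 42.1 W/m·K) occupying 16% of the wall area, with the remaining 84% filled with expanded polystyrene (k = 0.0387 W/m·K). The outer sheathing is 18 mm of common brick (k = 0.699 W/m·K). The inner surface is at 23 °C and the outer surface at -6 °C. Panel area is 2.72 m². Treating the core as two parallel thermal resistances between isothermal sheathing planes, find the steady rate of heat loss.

Sheathing layers in series; stud and cavity paths in parallel between them.
R_inner = 0.014/(0.141×2.72) = 0.0365 K/W
R_stud  = 0.095/(42.1×0.16×2.72) = 0.005185 K/W
R_cav   = 0.095/(0.0387×0.84×2.72) = 1.074 K/W
1/R_core = 1/R_stud + 1/R_cav → R_core = 0.00516 K/W
R_outer = 0.018/(0.699×2.72) = 0.009467 K/W
R_total = 0.05113 K/W
Q = ΔT/R_total = 29/0.05113

Q ≈ 567 W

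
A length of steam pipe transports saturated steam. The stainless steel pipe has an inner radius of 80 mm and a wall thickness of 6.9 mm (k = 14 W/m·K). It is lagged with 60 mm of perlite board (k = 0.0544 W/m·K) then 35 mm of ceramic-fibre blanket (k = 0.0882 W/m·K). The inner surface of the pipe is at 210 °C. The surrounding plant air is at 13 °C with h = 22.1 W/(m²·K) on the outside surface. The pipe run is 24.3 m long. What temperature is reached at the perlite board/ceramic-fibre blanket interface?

T ≈ 55.7 °C

Cylindrical conduction, so R = ln(r₂/r₁)/(2πkL) per layer, in series:
R_stainless steel pipe wall = ln(86.9/80)/(2π×14×24.3) = 3.87×10^-5 K/W
R_perlite board = ln(146.9/86.9)/(2π×0.0544×24.3) = 0.06321 K/W
R_ceramic-fibre blanket = ln(181.9/146.9)/(2π×0.0882×24.3) = 0.01587 K/W
R_outer film = 1/(h_o·2πr_oL) = 1/(22.1×2π×0.1819×24.3) = 0.001629 K/W
R_total = 0.08074 K/W
Q = ΔT/R_total = 197/0.08074
Q = 2440 W
T_interface = T_inner − Q·ΣR(inner→interface) = 210 − 2440×0.06325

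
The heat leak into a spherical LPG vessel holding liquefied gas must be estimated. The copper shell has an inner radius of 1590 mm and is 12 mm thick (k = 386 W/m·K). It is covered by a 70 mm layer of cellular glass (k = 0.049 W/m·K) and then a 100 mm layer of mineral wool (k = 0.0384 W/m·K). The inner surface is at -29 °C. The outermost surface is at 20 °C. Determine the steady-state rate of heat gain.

Q ≈ 436 W

Radial (spherical) resistances in series:
R_copper shell = (1/1.59 − 1/1.602)/(4π×386) = 9.712×10^-7 K/W
R_cellular glass = (1/1.602 − 1/1.672)/(4π×0.049) = 0.04244 K/W
R_mineral wool = (1/1.672 − 1/1.772)/(4π×0.0384) = 0.06995 K/W
R_total = 0.1124 K/W
Q = ΔT/R_total = 49/0.1124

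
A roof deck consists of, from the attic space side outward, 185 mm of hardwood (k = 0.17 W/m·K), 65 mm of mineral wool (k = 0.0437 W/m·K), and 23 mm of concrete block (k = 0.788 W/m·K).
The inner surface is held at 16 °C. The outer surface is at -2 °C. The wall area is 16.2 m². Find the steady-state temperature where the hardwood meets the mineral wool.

Series thermal resistances:
R_hardwood = L/(kA) = 0.185/(0.17×16.2) = 0.06718 K/W
R_mineral wool = L/(kA) = 0.065/(0.0437×16.2) = 0.09182 K/W
R_concrete block = L/(kA) = 0.023/(0.788×16.2) = 0.001802 K/W
R_total = 0.1608 K/W;  Q = ΔT/R_total = 18/0.1608 = 111.9 W
T_interface = T_inner − Q·ΣR(inner→interface) = 16 − 112×0.06718

T ≈ 8.48 °C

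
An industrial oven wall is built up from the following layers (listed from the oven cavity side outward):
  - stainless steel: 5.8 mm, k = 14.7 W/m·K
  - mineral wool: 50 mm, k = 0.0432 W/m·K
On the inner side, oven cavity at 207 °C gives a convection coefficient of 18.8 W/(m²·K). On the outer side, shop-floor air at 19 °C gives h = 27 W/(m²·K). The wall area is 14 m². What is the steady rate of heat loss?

Q ≈ 2110 W

Series thermal resistances:
R_inner film = 1/(h_i·A) = 1/(18.8×14) = 0.003799 K/W
R_stainless steel = L/(kA) = 0.0058/(14.7×14) = 2.818×10^-5 K/W
R_mineral wool = L/(kA) = 0.05/(0.0432×14) = 0.08267 K/W
R_outer film = 1/(h_o·A) = 1/(27×14) = 0.002646 K/W
R_total = 0.08915 K/W
Q = ΔT / R_total = 188 / 0.08915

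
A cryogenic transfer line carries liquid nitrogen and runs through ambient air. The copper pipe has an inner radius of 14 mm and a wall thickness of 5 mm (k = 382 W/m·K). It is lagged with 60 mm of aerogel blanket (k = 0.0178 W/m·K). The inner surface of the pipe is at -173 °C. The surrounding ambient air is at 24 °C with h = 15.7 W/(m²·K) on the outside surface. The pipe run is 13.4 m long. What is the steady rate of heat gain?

Treating each annulus and film as a series resistance:
R_copper pipe wall = ln(19/14)/(2π×382×13.4) = 9.495×10^-6 K/W
R_aerogel blanket = ln(79/19)/(2π×0.0178×13.4) = 0.9509 K/W
R_outer film = 1/(h_o·2πr_oL) = 1/(15.7×2π×0.079×13.4) = 0.009576 K/W
R_total = 0.9604 K/W
Q = ΔT/R_total = 197/0.9604

Q ≈ 205 W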